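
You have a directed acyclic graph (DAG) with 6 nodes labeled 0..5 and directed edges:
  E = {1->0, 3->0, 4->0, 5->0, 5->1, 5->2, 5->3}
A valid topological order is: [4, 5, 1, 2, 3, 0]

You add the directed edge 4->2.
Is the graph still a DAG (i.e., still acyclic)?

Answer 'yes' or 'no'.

Answer: yes

Derivation:
Given toposort: [4, 5, 1, 2, 3, 0]
Position of 4: index 0; position of 2: index 3
New edge 4->2: forward
Forward edge: respects the existing order. Still a DAG, same toposort still valid.
Still a DAG? yes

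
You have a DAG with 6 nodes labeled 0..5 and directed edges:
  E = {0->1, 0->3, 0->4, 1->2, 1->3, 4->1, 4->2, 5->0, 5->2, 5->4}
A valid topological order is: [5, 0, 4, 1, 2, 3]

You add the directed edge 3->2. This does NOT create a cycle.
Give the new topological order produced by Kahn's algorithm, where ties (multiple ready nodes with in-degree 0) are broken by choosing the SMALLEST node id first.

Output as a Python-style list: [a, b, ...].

Answer: [5, 0, 4, 1, 3, 2]

Derivation:
Old toposort: [5, 0, 4, 1, 2, 3]
Added edge: 3->2
Position of 3 (5) > position of 2 (4). Must reorder: 3 must now come before 2.
Run Kahn's algorithm (break ties by smallest node id):
  initial in-degrees: [1, 2, 4, 2, 2, 0]
  ready (indeg=0): [5]
  pop 5: indeg[0]->0; indeg[2]->3; indeg[4]->1 | ready=[0] | order so far=[5]
  pop 0: indeg[1]->1; indeg[3]->1; indeg[4]->0 | ready=[4] | order so far=[5, 0]
  pop 4: indeg[1]->0; indeg[2]->2 | ready=[1] | order so far=[5, 0, 4]
  pop 1: indeg[2]->1; indeg[3]->0 | ready=[3] | order so far=[5, 0, 4, 1]
  pop 3: indeg[2]->0 | ready=[2] | order so far=[5, 0, 4, 1, 3]
  pop 2: no out-edges | ready=[] | order so far=[5, 0, 4, 1, 3, 2]
  Result: [5, 0, 4, 1, 3, 2]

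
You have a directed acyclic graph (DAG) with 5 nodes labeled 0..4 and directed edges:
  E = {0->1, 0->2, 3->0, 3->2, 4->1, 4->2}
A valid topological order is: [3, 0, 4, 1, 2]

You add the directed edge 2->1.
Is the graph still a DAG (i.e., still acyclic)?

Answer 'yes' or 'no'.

Answer: yes

Derivation:
Given toposort: [3, 0, 4, 1, 2]
Position of 2: index 4; position of 1: index 3
New edge 2->1: backward (u after v in old order)
Backward edge: old toposort is now invalid. Check if this creates a cycle.
Does 1 already reach 2? Reachable from 1: [1]. NO -> still a DAG (reorder needed).
Still a DAG? yes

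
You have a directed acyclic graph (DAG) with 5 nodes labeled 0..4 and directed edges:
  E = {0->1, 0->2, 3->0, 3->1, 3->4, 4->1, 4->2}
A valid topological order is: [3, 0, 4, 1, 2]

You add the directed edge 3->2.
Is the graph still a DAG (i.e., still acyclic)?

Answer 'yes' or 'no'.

Given toposort: [3, 0, 4, 1, 2]
Position of 3: index 0; position of 2: index 4
New edge 3->2: forward
Forward edge: respects the existing order. Still a DAG, same toposort still valid.
Still a DAG? yes

Answer: yes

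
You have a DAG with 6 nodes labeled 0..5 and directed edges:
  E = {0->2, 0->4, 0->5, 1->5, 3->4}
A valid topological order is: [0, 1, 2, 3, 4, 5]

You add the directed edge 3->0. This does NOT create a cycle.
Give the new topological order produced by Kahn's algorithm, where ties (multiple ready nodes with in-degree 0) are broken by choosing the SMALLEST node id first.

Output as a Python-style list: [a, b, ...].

Answer: [1, 3, 0, 2, 4, 5]

Derivation:
Old toposort: [0, 1, 2, 3, 4, 5]
Added edge: 3->0
Position of 3 (3) > position of 0 (0). Must reorder: 3 must now come before 0.
Run Kahn's algorithm (break ties by smallest node id):
  initial in-degrees: [1, 0, 1, 0, 2, 2]
  ready (indeg=0): [1, 3]
  pop 1: indeg[5]->1 | ready=[3] | order so far=[1]
  pop 3: indeg[0]->0; indeg[4]->1 | ready=[0] | order so far=[1, 3]
  pop 0: indeg[2]->0; indeg[4]->0; indeg[5]->0 | ready=[2, 4, 5] | order so far=[1, 3, 0]
  pop 2: no out-edges | ready=[4, 5] | order so far=[1, 3, 0, 2]
  pop 4: no out-edges | ready=[5] | order so far=[1, 3, 0, 2, 4]
  pop 5: no out-edges | ready=[] | order so far=[1, 3, 0, 2, 4, 5]
  Result: [1, 3, 0, 2, 4, 5]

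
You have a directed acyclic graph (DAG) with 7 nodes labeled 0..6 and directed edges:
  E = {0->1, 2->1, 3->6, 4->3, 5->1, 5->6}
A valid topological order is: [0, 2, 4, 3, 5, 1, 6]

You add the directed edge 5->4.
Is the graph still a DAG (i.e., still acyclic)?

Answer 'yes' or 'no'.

Given toposort: [0, 2, 4, 3, 5, 1, 6]
Position of 5: index 4; position of 4: index 2
New edge 5->4: backward (u after v in old order)
Backward edge: old toposort is now invalid. Check if this creates a cycle.
Does 4 already reach 5? Reachable from 4: [3, 4, 6]. NO -> still a DAG (reorder needed).
Still a DAG? yes

Answer: yes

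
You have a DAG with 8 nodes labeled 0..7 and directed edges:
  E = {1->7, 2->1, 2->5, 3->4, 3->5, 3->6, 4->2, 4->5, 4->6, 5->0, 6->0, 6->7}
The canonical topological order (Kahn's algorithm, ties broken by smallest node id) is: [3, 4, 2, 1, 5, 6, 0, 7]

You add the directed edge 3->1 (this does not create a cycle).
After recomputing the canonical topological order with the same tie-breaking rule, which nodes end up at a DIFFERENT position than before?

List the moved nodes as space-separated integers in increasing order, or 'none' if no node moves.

Answer: none

Derivation:
Old toposort: [3, 4, 2, 1, 5, 6, 0, 7]
Added edge 3->1
Recompute Kahn (smallest-id tiebreak):
  initial in-degrees: [2, 2, 1, 0, 1, 3, 2, 2]
  ready (indeg=0): [3]
  pop 3: indeg[1]->1; indeg[4]->0; indeg[5]->2; indeg[6]->1 | ready=[4] | order so far=[3]
  pop 4: indeg[2]->0; indeg[5]->1; indeg[6]->0 | ready=[2, 6] | order so far=[3, 4]
  pop 2: indeg[1]->0; indeg[5]->0 | ready=[1, 5, 6] | order so far=[3, 4, 2]
  pop 1: indeg[7]->1 | ready=[5, 6] | order so far=[3, 4, 2, 1]
  pop 5: indeg[0]->1 | ready=[6] | order so far=[3, 4, 2, 1, 5]
  pop 6: indeg[0]->0; indeg[7]->0 | ready=[0, 7] | order so far=[3, 4, 2, 1, 5, 6]
  pop 0: no out-edges | ready=[7] | order so far=[3, 4, 2, 1, 5, 6, 0]
  pop 7: no out-edges | ready=[] | order so far=[3, 4, 2, 1, 5, 6, 0, 7]
New canonical toposort: [3, 4, 2, 1, 5, 6, 0, 7]
Compare positions:
  Node 0: index 6 -> 6 (same)
  Node 1: index 3 -> 3 (same)
  Node 2: index 2 -> 2 (same)
  Node 3: index 0 -> 0 (same)
  Node 4: index 1 -> 1 (same)
  Node 5: index 4 -> 4 (same)
  Node 6: index 5 -> 5 (same)
  Node 7: index 7 -> 7 (same)
Nodes that changed position: none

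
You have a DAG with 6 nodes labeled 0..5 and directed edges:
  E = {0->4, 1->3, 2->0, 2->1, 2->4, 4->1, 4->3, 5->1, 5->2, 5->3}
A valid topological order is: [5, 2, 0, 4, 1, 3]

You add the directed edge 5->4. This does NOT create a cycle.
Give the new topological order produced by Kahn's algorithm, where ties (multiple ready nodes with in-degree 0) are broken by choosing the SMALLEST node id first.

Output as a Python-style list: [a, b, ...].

Answer: [5, 2, 0, 4, 1, 3]

Derivation:
Old toposort: [5, 2, 0, 4, 1, 3]
Added edge: 5->4
Position of 5 (0) < position of 4 (3). Old order still valid.
Run Kahn's algorithm (break ties by smallest node id):
  initial in-degrees: [1, 3, 1, 3, 3, 0]
  ready (indeg=0): [5]
  pop 5: indeg[1]->2; indeg[2]->0; indeg[3]->2; indeg[4]->2 | ready=[2] | order so far=[5]
  pop 2: indeg[0]->0; indeg[1]->1; indeg[4]->1 | ready=[0] | order so far=[5, 2]
  pop 0: indeg[4]->0 | ready=[4] | order so far=[5, 2, 0]
  pop 4: indeg[1]->0; indeg[3]->1 | ready=[1] | order so far=[5, 2, 0, 4]
  pop 1: indeg[3]->0 | ready=[3] | order so far=[5, 2, 0, 4, 1]
  pop 3: no out-edges | ready=[] | order so far=[5, 2, 0, 4, 1, 3]
  Result: [5, 2, 0, 4, 1, 3]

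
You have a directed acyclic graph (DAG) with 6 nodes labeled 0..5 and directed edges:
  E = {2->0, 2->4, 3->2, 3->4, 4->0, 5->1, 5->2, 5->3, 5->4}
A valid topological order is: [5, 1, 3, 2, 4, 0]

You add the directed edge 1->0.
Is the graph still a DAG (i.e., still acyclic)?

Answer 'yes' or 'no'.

Given toposort: [5, 1, 3, 2, 4, 0]
Position of 1: index 1; position of 0: index 5
New edge 1->0: forward
Forward edge: respects the existing order. Still a DAG, same toposort still valid.
Still a DAG? yes

Answer: yes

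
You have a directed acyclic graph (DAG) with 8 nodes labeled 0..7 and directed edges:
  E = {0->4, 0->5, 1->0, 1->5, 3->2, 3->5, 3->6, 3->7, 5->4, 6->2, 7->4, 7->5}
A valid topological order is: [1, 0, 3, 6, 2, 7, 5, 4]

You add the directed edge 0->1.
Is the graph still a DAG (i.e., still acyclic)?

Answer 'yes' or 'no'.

Answer: no

Derivation:
Given toposort: [1, 0, 3, 6, 2, 7, 5, 4]
Position of 0: index 1; position of 1: index 0
New edge 0->1: backward (u after v in old order)
Backward edge: old toposort is now invalid. Check if this creates a cycle.
Does 1 already reach 0? Reachable from 1: [0, 1, 4, 5]. YES -> cycle!
Still a DAG? no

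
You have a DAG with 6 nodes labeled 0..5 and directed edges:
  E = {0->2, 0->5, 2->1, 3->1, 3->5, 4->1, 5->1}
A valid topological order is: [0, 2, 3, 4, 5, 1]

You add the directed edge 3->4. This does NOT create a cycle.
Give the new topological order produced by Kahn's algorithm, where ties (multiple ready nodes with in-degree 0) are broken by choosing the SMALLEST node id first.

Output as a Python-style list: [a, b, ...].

Old toposort: [0, 2, 3, 4, 5, 1]
Added edge: 3->4
Position of 3 (2) < position of 4 (3). Old order still valid.
Run Kahn's algorithm (break ties by smallest node id):
  initial in-degrees: [0, 4, 1, 0, 1, 2]
  ready (indeg=0): [0, 3]
  pop 0: indeg[2]->0; indeg[5]->1 | ready=[2, 3] | order so far=[0]
  pop 2: indeg[1]->3 | ready=[3] | order so far=[0, 2]
  pop 3: indeg[1]->2; indeg[4]->0; indeg[5]->0 | ready=[4, 5] | order so far=[0, 2, 3]
  pop 4: indeg[1]->1 | ready=[5] | order so far=[0, 2, 3, 4]
  pop 5: indeg[1]->0 | ready=[1] | order so far=[0, 2, 3, 4, 5]
  pop 1: no out-edges | ready=[] | order so far=[0, 2, 3, 4, 5, 1]
  Result: [0, 2, 3, 4, 5, 1]

Answer: [0, 2, 3, 4, 5, 1]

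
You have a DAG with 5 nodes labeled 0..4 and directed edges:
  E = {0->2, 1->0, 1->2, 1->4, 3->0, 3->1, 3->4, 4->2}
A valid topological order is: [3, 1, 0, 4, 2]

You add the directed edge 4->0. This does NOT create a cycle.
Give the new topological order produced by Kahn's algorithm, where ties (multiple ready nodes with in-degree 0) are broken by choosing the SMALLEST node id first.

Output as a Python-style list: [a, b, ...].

Old toposort: [3, 1, 0, 4, 2]
Added edge: 4->0
Position of 4 (3) > position of 0 (2). Must reorder: 4 must now come before 0.
Run Kahn's algorithm (break ties by smallest node id):
  initial in-degrees: [3, 1, 3, 0, 2]
  ready (indeg=0): [3]
  pop 3: indeg[0]->2; indeg[1]->0; indeg[4]->1 | ready=[1] | order so far=[3]
  pop 1: indeg[0]->1; indeg[2]->2; indeg[4]->0 | ready=[4] | order so far=[3, 1]
  pop 4: indeg[0]->0; indeg[2]->1 | ready=[0] | order so far=[3, 1, 4]
  pop 0: indeg[2]->0 | ready=[2] | order so far=[3, 1, 4, 0]
  pop 2: no out-edges | ready=[] | order so far=[3, 1, 4, 0, 2]
  Result: [3, 1, 4, 0, 2]

Answer: [3, 1, 4, 0, 2]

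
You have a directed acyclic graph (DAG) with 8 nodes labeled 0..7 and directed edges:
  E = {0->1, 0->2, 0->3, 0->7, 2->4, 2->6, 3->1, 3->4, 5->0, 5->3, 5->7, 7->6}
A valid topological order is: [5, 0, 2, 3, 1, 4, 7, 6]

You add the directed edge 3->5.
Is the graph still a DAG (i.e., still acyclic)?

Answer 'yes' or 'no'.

Answer: no

Derivation:
Given toposort: [5, 0, 2, 3, 1, 4, 7, 6]
Position of 3: index 3; position of 5: index 0
New edge 3->5: backward (u after v in old order)
Backward edge: old toposort is now invalid. Check if this creates a cycle.
Does 5 already reach 3? Reachable from 5: [0, 1, 2, 3, 4, 5, 6, 7]. YES -> cycle!
Still a DAG? no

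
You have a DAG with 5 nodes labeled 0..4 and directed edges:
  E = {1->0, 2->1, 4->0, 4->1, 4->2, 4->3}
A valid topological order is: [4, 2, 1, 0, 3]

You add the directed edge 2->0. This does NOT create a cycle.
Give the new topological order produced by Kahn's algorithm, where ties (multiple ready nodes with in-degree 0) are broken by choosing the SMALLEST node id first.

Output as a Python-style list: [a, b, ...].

Answer: [4, 2, 1, 0, 3]

Derivation:
Old toposort: [4, 2, 1, 0, 3]
Added edge: 2->0
Position of 2 (1) < position of 0 (3). Old order still valid.
Run Kahn's algorithm (break ties by smallest node id):
  initial in-degrees: [3, 2, 1, 1, 0]
  ready (indeg=0): [4]
  pop 4: indeg[0]->2; indeg[1]->1; indeg[2]->0; indeg[3]->0 | ready=[2, 3] | order so far=[4]
  pop 2: indeg[0]->1; indeg[1]->0 | ready=[1, 3] | order so far=[4, 2]
  pop 1: indeg[0]->0 | ready=[0, 3] | order so far=[4, 2, 1]
  pop 0: no out-edges | ready=[3] | order so far=[4, 2, 1, 0]
  pop 3: no out-edges | ready=[] | order so far=[4, 2, 1, 0, 3]
  Result: [4, 2, 1, 0, 3]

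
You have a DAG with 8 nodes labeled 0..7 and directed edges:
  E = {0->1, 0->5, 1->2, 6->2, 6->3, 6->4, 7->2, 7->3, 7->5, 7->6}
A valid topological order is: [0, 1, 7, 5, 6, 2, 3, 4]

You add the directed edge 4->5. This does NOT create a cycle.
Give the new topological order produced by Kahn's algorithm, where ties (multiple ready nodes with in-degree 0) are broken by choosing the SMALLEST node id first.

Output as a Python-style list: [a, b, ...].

Old toposort: [0, 1, 7, 5, 6, 2, 3, 4]
Added edge: 4->5
Position of 4 (7) > position of 5 (3). Must reorder: 4 must now come before 5.
Run Kahn's algorithm (break ties by smallest node id):
  initial in-degrees: [0, 1, 3, 2, 1, 3, 1, 0]
  ready (indeg=0): [0, 7]
  pop 0: indeg[1]->0; indeg[5]->2 | ready=[1, 7] | order so far=[0]
  pop 1: indeg[2]->2 | ready=[7] | order so far=[0, 1]
  pop 7: indeg[2]->1; indeg[3]->1; indeg[5]->1; indeg[6]->0 | ready=[6] | order so far=[0, 1, 7]
  pop 6: indeg[2]->0; indeg[3]->0; indeg[4]->0 | ready=[2, 3, 4] | order so far=[0, 1, 7, 6]
  pop 2: no out-edges | ready=[3, 4] | order so far=[0, 1, 7, 6, 2]
  pop 3: no out-edges | ready=[4] | order so far=[0, 1, 7, 6, 2, 3]
  pop 4: indeg[5]->0 | ready=[5] | order so far=[0, 1, 7, 6, 2, 3, 4]
  pop 5: no out-edges | ready=[] | order so far=[0, 1, 7, 6, 2, 3, 4, 5]
  Result: [0, 1, 7, 6, 2, 3, 4, 5]

Answer: [0, 1, 7, 6, 2, 3, 4, 5]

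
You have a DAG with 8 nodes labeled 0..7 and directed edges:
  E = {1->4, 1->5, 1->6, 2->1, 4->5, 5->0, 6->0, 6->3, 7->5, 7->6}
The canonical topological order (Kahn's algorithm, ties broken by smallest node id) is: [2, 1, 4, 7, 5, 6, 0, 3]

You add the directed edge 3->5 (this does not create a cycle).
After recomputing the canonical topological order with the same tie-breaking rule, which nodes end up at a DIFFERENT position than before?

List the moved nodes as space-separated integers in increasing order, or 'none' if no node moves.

Answer: 0 3 5 6

Derivation:
Old toposort: [2, 1, 4, 7, 5, 6, 0, 3]
Added edge 3->5
Recompute Kahn (smallest-id tiebreak):
  initial in-degrees: [2, 1, 0, 1, 1, 4, 2, 0]
  ready (indeg=0): [2, 7]
  pop 2: indeg[1]->0 | ready=[1, 7] | order so far=[2]
  pop 1: indeg[4]->0; indeg[5]->3; indeg[6]->1 | ready=[4, 7] | order so far=[2, 1]
  pop 4: indeg[5]->2 | ready=[7] | order so far=[2, 1, 4]
  pop 7: indeg[5]->1; indeg[6]->0 | ready=[6] | order so far=[2, 1, 4, 7]
  pop 6: indeg[0]->1; indeg[3]->0 | ready=[3] | order so far=[2, 1, 4, 7, 6]
  pop 3: indeg[5]->0 | ready=[5] | order so far=[2, 1, 4, 7, 6, 3]
  pop 5: indeg[0]->0 | ready=[0] | order so far=[2, 1, 4, 7, 6, 3, 5]
  pop 0: no out-edges | ready=[] | order so far=[2, 1, 4, 7, 6, 3, 5, 0]
New canonical toposort: [2, 1, 4, 7, 6, 3, 5, 0]
Compare positions:
  Node 0: index 6 -> 7 (moved)
  Node 1: index 1 -> 1 (same)
  Node 2: index 0 -> 0 (same)
  Node 3: index 7 -> 5 (moved)
  Node 4: index 2 -> 2 (same)
  Node 5: index 4 -> 6 (moved)
  Node 6: index 5 -> 4 (moved)
  Node 7: index 3 -> 3 (same)
Nodes that changed position: 0 3 5 6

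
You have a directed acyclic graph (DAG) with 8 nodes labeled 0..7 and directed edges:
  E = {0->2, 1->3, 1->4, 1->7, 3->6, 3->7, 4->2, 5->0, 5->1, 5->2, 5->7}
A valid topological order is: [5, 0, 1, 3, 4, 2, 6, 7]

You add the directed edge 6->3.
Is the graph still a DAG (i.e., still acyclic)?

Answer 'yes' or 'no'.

Answer: no

Derivation:
Given toposort: [5, 0, 1, 3, 4, 2, 6, 7]
Position of 6: index 6; position of 3: index 3
New edge 6->3: backward (u after v in old order)
Backward edge: old toposort is now invalid. Check if this creates a cycle.
Does 3 already reach 6? Reachable from 3: [3, 6, 7]. YES -> cycle!
Still a DAG? no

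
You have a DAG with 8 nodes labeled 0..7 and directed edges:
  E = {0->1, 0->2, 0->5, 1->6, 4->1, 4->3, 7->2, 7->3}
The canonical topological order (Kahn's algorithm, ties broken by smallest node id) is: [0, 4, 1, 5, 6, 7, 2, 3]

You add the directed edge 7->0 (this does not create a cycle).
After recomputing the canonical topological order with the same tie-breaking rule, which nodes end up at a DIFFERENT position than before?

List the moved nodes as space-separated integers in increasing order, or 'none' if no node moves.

Old toposort: [0, 4, 1, 5, 6, 7, 2, 3]
Added edge 7->0
Recompute Kahn (smallest-id tiebreak):
  initial in-degrees: [1, 2, 2, 2, 0, 1, 1, 0]
  ready (indeg=0): [4, 7]
  pop 4: indeg[1]->1; indeg[3]->1 | ready=[7] | order so far=[4]
  pop 7: indeg[0]->0; indeg[2]->1; indeg[3]->0 | ready=[0, 3] | order so far=[4, 7]
  pop 0: indeg[1]->0; indeg[2]->0; indeg[5]->0 | ready=[1, 2, 3, 5] | order so far=[4, 7, 0]
  pop 1: indeg[6]->0 | ready=[2, 3, 5, 6] | order so far=[4, 7, 0, 1]
  pop 2: no out-edges | ready=[3, 5, 6] | order so far=[4, 7, 0, 1, 2]
  pop 3: no out-edges | ready=[5, 6] | order so far=[4, 7, 0, 1, 2, 3]
  pop 5: no out-edges | ready=[6] | order so far=[4, 7, 0, 1, 2, 3, 5]
  pop 6: no out-edges | ready=[] | order so far=[4, 7, 0, 1, 2, 3, 5, 6]
New canonical toposort: [4, 7, 0, 1, 2, 3, 5, 6]
Compare positions:
  Node 0: index 0 -> 2 (moved)
  Node 1: index 2 -> 3 (moved)
  Node 2: index 6 -> 4 (moved)
  Node 3: index 7 -> 5 (moved)
  Node 4: index 1 -> 0 (moved)
  Node 5: index 3 -> 6 (moved)
  Node 6: index 4 -> 7 (moved)
  Node 7: index 5 -> 1 (moved)
Nodes that changed position: 0 1 2 3 4 5 6 7

Answer: 0 1 2 3 4 5 6 7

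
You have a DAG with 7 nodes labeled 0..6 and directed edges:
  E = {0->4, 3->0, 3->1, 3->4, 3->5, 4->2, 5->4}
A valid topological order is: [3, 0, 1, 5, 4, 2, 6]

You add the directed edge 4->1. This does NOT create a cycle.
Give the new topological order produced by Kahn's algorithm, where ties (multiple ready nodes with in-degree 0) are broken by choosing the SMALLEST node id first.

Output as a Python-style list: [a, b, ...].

Old toposort: [3, 0, 1, 5, 4, 2, 6]
Added edge: 4->1
Position of 4 (4) > position of 1 (2). Must reorder: 4 must now come before 1.
Run Kahn's algorithm (break ties by smallest node id):
  initial in-degrees: [1, 2, 1, 0, 3, 1, 0]
  ready (indeg=0): [3, 6]
  pop 3: indeg[0]->0; indeg[1]->1; indeg[4]->2; indeg[5]->0 | ready=[0, 5, 6] | order so far=[3]
  pop 0: indeg[4]->1 | ready=[5, 6] | order so far=[3, 0]
  pop 5: indeg[4]->0 | ready=[4, 6] | order so far=[3, 0, 5]
  pop 4: indeg[1]->0; indeg[2]->0 | ready=[1, 2, 6] | order so far=[3, 0, 5, 4]
  pop 1: no out-edges | ready=[2, 6] | order so far=[3, 0, 5, 4, 1]
  pop 2: no out-edges | ready=[6] | order so far=[3, 0, 5, 4, 1, 2]
  pop 6: no out-edges | ready=[] | order so far=[3, 0, 5, 4, 1, 2, 6]
  Result: [3, 0, 5, 4, 1, 2, 6]

Answer: [3, 0, 5, 4, 1, 2, 6]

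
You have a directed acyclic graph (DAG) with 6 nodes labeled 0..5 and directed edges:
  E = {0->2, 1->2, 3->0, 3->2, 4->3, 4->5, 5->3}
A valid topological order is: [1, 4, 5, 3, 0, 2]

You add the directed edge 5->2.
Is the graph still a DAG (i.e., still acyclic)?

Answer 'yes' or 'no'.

Given toposort: [1, 4, 5, 3, 0, 2]
Position of 5: index 2; position of 2: index 5
New edge 5->2: forward
Forward edge: respects the existing order. Still a DAG, same toposort still valid.
Still a DAG? yes

Answer: yes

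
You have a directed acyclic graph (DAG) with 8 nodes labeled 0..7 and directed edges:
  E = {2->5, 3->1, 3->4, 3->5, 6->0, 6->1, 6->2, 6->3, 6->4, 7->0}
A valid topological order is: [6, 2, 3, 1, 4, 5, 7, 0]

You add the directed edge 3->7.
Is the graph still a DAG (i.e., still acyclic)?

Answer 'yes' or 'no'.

Answer: yes

Derivation:
Given toposort: [6, 2, 3, 1, 4, 5, 7, 0]
Position of 3: index 2; position of 7: index 6
New edge 3->7: forward
Forward edge: respects the existing order. Still a DAG, same toposort still valid.
Still a DAG? yes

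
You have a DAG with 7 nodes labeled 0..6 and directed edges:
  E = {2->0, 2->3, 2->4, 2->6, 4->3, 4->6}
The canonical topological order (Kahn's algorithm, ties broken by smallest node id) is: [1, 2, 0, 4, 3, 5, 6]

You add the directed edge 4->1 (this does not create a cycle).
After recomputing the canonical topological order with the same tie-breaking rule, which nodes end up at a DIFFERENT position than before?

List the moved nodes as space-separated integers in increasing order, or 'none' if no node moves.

Old toposort: [1, 2, 0, 4, 3, 5, 6]
Added edge 4->1
Recompute Kahn (smallest-id tiebreak):
  initial in-degrees: [1, 1, 0, 2, 1, 0, 2]
  ready (indeg=0): [2, 5]
  pop 2: indeg[0]->0; indeg[3]->1; indeg[4]->0; indeg[6]->1 | ready=[0, 4, 5] | order so far=[2]
  pop 0: no out-edges | ready=[4, 5] | order so far=[2, 0]
  pop 4: indeg[1]->0; indeg[3]->0; indeg[6]->0 | ready=[1, 3, 5, 6] | order so far=[2, 0, 4]
  pop 1: no out-edges | ready=[3, 5, 6] | order so far=[2, 0, 4, 1]
  pop 3: no out-edges | ready=[5, 6] | order so far=[2, 0, 4, 1, 3]
  pop 5: no out-edges | ready=[6] | order so far=[2, 0, 4, 1, 3, 5]
  pop 6: no out-edges | ready=[] | order so far=[2, 0, 4, 1, 3, 5, 6]
New canonical toposort: [2, 0, 4, 1, 3, 5, 6]
Compare positions:
  Node 0: index 2 -> 1 (moved)
  Node 1: index 0 -> 3 (moved)
  Node 2: index 1 -> 0 (moved)
  Node 3: index 4 -> 4 (same)
  Node 4: index 3 -> 2 (moved)
  Node 5: index 5 -> 5 (same)
  Node 6: index 6 -> 6 (same)
Nodes that changed position: 0 1 2 4

Answer: 0 1 2 4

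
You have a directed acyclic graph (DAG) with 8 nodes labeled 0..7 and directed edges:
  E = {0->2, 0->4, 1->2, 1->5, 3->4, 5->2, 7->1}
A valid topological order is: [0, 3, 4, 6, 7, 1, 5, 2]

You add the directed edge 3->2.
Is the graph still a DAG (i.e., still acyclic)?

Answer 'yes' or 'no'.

Answer: yes

Derivation:
Given toposort: [0, 3, 4, 6, 7, 1, 5, 2]
Position of 3: index 1; position of 2: index 7
New edge 3->2: forward
Forward edge: respects the existing order. Still a DAG, same toposort still valid.
Still a DAG? yes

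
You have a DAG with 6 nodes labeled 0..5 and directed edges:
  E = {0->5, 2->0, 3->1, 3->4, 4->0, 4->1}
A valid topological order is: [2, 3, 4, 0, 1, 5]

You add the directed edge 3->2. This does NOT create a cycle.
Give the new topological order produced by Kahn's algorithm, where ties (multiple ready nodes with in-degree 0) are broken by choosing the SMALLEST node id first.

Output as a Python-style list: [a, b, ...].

Answer: [3, 2, 4, 0, 1, 5]

Derivation:
Old toposort: [2, 3, 4, 0, 1, 5]
Added edge: 3->2
Position of 3 (1) > position of 2 (0). Must reorder: 3 must now come before 2.
Run Kahn's algorithm (break ties by smallest node id):
  initial in-degrees: [2, 2, 1, 0, 1, 1]
  ready (indeg=0): [3]
  pop 3: indeg[1]->1; indeg[2]->0; indeg[4]->0 | ready=[2, 4] | order so far=[3]
  pop 2: indeg[0]->1 | ready=[4] | order so far=[3, 2]
  pop 4: indeg[0]->0; indeg[1]->0 | ready=[0, 1] | order so far=[3, 2, 4]
  pop 0: indeg[5]->0 | ready=[1, 5] | order so far=[3, 2, 4, 0]
  pop 1: no out-edges | ready=[5] | order so far=[3, 2, 4, 0, 1]
  pop 5: no out-edges | ready=[] | order so far=[3, 2, 4, 0, 1, 5]
  Result: [3, 2, 4, 0, 1, 5]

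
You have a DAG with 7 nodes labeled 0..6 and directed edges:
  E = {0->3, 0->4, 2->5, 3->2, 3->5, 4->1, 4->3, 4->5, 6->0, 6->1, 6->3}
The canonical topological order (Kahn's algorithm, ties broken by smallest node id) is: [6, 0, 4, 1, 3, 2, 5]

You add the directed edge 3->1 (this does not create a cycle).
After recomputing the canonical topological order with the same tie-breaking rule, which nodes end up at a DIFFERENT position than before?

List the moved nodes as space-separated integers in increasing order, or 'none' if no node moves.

Old toposort: [6, 0, 4, 1, 3, 2, 5]
Added edge 3->1
Recompute Kahn (smallest-id tiebreak):
  initial in-degrees: [1, 3, 1, 3, 1, 3, 0]
  ready (indeg=0): [6]
  pop 6: indeg[0]->0; indeg[1]->2; indeg[3]->2 | ready=[0] | order so far=[6]
  pop 0: indeg[3]->1; indeg[4]->0 | ready=[4] | order so far=[6, 0]
  pop 4: indeg[1]->1; indeg[3]->0; indeg[5]->2 | ready=[3] | order so far=[6, 0, 4]
  pop 3: indeg[1]->0; indeg[2]->0; indeg[5]->1 | ready=[1, 2] | order so far=[6, 0, 4, 3]
  pop 1: no out-edges | ready=[2] | order so far=[6, 0, 4, 3, 1]
  pop 2: indeg[5]->0 | ready=[5] | order so far=[6, 0, 4, 3, 1, 2]
  pop 5: no out-edges | ready=[] | order so far=[6, 0, 4, 3, 1, 2, 5]
New canonical toposort: [6, 0, 4, 3, 1, 2, 5]
Compare positions:
  Node 0: index 1 -> 1 (same)
  Node 1: index 3 -> 4 (moved)
  Node 2: index 5 -> 5 (same)
  Node 3: index 4 -> 3 (moved)
  Node 4: index 2 -> 2 (same)
  Node 5: index 6 -> 6 (same)
  Node 6: index 0 -> 0 (same)
Nodes that changed position: 1 3

Answer: 1 3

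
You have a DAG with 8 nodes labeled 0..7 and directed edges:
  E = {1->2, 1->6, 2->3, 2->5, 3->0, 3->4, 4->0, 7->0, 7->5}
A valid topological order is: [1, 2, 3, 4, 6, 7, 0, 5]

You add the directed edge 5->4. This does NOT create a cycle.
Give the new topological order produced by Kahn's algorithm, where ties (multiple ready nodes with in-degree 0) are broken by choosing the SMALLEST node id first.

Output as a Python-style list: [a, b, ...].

Answer: [1, 2, 3, 6, 7, 5, 4, 0]

Derivation:
Old toposort: [1, 2, 3, 4, 6, 7, 0, 5]
Added edge: 5->4
Position of 5 (7) > position of 4 (3). Must reorder: 5 must now come before 4.
Run Kahn's algorithm (break ties by smallest node id):
  initial in-degrees: [3, 0, 1, 1, 2, 2, 1, 0]
  ready (indeg=0): [1, 7]
  pop 1: indeg[2]->0; indeg[6]->0 | ready=[2, 6, 7] | order so far=[1]
  pop 2: indeg[3]->0; indeg[5]->1 | ready=[3, 6, 7] | order so far=[1, 2]
  pop 3: indeg[0]->2; indeg[4]->1 | ready=[6, 7] | order so far=[1, 2, 3]
  pop 6: no out-edges | ready=[7] | order so far=[1, 2, 3, 6]
  pop 7: indeg[0]->1; indeg[5]->0 | ready=[5] | order so far=[1, 2, 3, 6, 7]
  pop 5: indeg[4]->0 | ready=[4] | order so far=[1, 2, 3, 6, 7, 5]
  pop 4: indeg[0]->0 | ready=[0] | order so far=[1, 2, 3, 6, 7, 5, 4]
  pop 0: no out-edges | ready=[] | order so far=[1, 2, 3, 6, 7, 5, 4, 0]
  Result: [1, 2, 3, 6, 7, 5, 4, 0]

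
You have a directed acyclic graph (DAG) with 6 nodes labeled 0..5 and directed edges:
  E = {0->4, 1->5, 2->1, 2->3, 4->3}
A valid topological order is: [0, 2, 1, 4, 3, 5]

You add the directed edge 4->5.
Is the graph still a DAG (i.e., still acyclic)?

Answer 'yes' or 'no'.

Answer: yes

Derivation:
Given toposort: [0, 2, 1, 4, 3, 5]
Position of 4: index 3; position of 5: index 5
New edge 4->5: forward
Forward edge: respects the existing order. Still a DAG, same toposort still valid.
Still a DAG? yes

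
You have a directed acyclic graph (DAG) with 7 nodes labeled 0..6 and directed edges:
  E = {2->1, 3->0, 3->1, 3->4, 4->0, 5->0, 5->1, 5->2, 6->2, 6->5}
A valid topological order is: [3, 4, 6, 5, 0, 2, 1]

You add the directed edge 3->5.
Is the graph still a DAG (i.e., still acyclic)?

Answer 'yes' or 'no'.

Given toposort: [3, 4, 6, 5, 0, 2, 1]
Position of 3: index 0; position of 5: index 3
New edge 3->5: forward
Forward edge: respects the existing order. Still a DAG, same toposort still valid.
Still a DAG? yes

Answer: yes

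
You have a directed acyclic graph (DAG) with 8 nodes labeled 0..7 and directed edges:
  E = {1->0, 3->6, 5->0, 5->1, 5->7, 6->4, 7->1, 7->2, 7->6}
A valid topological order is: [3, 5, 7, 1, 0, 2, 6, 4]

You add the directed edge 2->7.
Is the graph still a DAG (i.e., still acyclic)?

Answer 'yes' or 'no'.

Given toposort: [3, 5, 7, 1, 0, 2, 6, 4]
Position of 2: index 5; position of 7: index 2
New edge 2->7: backward (u after v in old order)
Backward edge: old toposort is now invalid. Check if this creates a cycle.
Does 7 already reach 2? Reachable from 7: [0, 1, 2, 4, 6, 7]. YES -> cycle!
Still a DAG? no

Answer: no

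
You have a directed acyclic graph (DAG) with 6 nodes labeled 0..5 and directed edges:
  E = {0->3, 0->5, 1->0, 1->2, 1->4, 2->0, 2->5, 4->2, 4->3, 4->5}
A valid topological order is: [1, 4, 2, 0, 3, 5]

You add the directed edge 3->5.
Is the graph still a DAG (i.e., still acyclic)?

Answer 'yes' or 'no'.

Given toposort: [1, 4, 2, 0, 3, 5]
Position of 3: index 4; position of 5: index 5
New edge 3->5: forward
Forward edge: respects the existing order. Still a DAG, same toposort still valid.
Still a DAG? yes

Answer: yes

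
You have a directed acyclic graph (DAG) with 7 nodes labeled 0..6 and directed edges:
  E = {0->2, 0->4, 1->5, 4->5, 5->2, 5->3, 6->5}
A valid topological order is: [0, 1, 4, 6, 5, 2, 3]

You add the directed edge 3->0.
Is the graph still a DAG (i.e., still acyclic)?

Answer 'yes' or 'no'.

Given toposort: [0, 1, 4, 6, 5, 2, 3]
Position of 3: index 6; position of 0: index 0
New edge 3->0: backward (u after v in old order)
Backward edge: old toposort is now invalid. Check if this creates a cycle.
Does 0 already reach 3? Reachable from 0: [0, 2, 3, 4, 5]. YES -> cycle!
Still a DAG? no

Answer: no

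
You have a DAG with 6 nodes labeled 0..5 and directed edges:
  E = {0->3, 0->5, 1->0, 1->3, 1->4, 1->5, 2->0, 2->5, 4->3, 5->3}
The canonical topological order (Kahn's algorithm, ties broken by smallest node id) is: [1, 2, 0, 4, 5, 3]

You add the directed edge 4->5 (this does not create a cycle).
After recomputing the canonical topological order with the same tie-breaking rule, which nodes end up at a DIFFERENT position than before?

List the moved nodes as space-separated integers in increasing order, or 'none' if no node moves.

Answer: none

Derivation:
Old toposort: [1, 2, 0, 4, 5, 3]
Added edge 4->5
Recompute Kahn (smallest-id tiebreak):
  initial in-degrees: [2, 0, 0, 4, 1, 4]
  ready (indeg=0): [1, 2]
  pop 1: indeg[0]->1; indeg[3]->3; indeg[4]->0; indeg[5]->3 | ready=[2, 4] | order so far=[1]
  pop 2: indeg[0]->0; indeg[5]->2 | ready=[0, 4] | order so far=[1, 2]
  pop 0: indeg[3]->2; indeg[5]->1 | ready=[4] | order so far=[1, 2, 0]
  pop 4: indeg[3]->1; indeg[5]->0 | ready=[5] | order so far=[1, 2, 0, 4]
  pop 5: indeg[3]->0 | ready=[3] | order so far=[1, 2, 0, 4, 5]
  pop 3: no out-edges | ready=[] | order so far=[1, 2, 0, 4, 5, 3]
New canonical toposort: [1, 2, 0, 4, 5, 3]
Compare positions:
  Node 0: index 2 -> 2 (same)
  Node 1: index 0 -> 0 (same)
  Node 2: index 1 -> 1 (same)
  Node 3: index 5 -> 5 (same)
  Node 4: index 3 -> 3 (same)
  Node 5: index 4 -> 4 (same)
Nodes that changed position: none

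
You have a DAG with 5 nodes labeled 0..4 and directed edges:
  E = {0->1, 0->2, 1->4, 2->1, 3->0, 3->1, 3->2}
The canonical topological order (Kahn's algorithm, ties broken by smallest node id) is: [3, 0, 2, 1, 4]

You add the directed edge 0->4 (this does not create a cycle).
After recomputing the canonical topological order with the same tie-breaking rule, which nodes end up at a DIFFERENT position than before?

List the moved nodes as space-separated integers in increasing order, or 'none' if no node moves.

Answer: none

Derivation:
Old toposort: [3, 0, 2, 1, 4]
Added edge 0->4
Recompute Kahn (smallest-id tiebreak):
  initial in-degrees: [1, 3, 2, 0, 2]
  ready (indeg=0): [3]
  pop 3: indeg[0]->0; indeg[1]->2; indeg[2]->1 | ready=[0] | order so far=[3]
  pop 0: indeg[1]->1; indeg[2]->0; indeg[4]->1 | ready=[2] | order so far=[3, 0]
  pop 2: indeg[1]->0 | ready=[1] | order so far=[3, 0, 2]
  pop 1: indeg[4]->0 | ready=[4] | order so far=[3, 0, 2, 1]
  pop 4: no out-edges | ready=[] | order so far=[3, 0, 2, 1, 4]
New canonical toposort: [3, 0, 2, 1, 4]
Compare positions:
  Node 0: index 1 -> 1 (same)
  Node 1: index 3 -> 3 (same)
  Node 2: index 2 -> 2 (same)
  Node 3: index 0 -> 0 (same)
  Node 4: index 4 -> 4 (same)
Nodes that changed position: none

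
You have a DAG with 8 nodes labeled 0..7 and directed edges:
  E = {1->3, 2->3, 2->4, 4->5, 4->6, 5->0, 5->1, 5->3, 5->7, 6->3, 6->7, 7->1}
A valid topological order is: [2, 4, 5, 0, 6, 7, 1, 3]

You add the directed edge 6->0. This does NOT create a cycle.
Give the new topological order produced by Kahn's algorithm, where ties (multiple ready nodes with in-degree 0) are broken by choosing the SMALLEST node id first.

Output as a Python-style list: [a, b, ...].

Answer: [2, 4, 5, 6, 0, 7, 1, 3]

Derivation:
Old toposort: [2, 4, 5, 0, 6, 7, 1, 3]
Added edge: 6->0
Position of 6 (4) > position of 0 (3). Must reorder: 6 must now come before 0.
Run Kahn's algorithm (break ties by smallest node id):
  initial in-degrees: [2, 2, 0, 4, 1, 1, 1, 2]
  ready (indeg=0): [2]
  pop 2: indeg[3]->3; indeg[4]->0 | ready=[4] | order so far=[2]
  pop 4: indeg[5]->0; indeg[6]->0 | ready=[5, 6] | order so far=[2, 4]
  pop 5: indeg[0]->1; indeg[1]->1; indeg[3]->2; indeg[7]->1 | ready=[6] | order so far=[2, 4, 5]
  pop 6: indeg[0]->0; indeg[3]->1; indeg[7]->0 | ready=[0, 7] | order so far=[2, 4, 5, 6]
  pop 0: no out-edges | ready=[7] | order so far=[2, 4, 5, 6, 0]
  pop 7: indeg[1]->0 | ready=[1] | order so far=[2, 4, 5, 6, 0, 7]
  pop 1: indeg[3]->0 | ready=[3] | order so far=[2, 4, 5, 6, 0, 7, 1]
  pop 3: no out-edges | ready=[] | order so far=[2, 4, 5, 6, 0, 7, 1, 3]
  Result: [2, 4, 5, 6, 0, 7, 1, 3]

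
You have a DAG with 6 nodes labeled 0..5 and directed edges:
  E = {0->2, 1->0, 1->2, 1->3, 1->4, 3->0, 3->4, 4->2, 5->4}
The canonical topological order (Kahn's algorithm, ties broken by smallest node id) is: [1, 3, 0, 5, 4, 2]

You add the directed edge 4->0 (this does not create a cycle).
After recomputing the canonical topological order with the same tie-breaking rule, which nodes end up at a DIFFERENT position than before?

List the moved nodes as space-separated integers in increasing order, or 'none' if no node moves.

Old toposort: [1, 3, 0, 5, 4, 2]
Added edge 4->0
Recompute Kahn (smallest-id tiebreak):
  initial in-degrees: [3, 0, 3, 1, 3, 0]
  ready (indeg=0): [1, 5]
  pop 1: indeg[0]->2; indeg[2]->2; indeg[3]->0; indeg[4]->2 | ready=[3, 5] | order so far=[1]
  pop 3: indeg[0]->1; indeg[4]->1 | ready=[5] | order so far=[1, 3]
  pop 5: indeg[4]->0 | ready=[4] | order so far=[1, 3, 5]
  pop 4: indeg[0]->0; indeg[2]->1 | ready=[0] | order so far=[1, 3, 5, 4]
  pop 0: indeg[2]->0 | ready=[2] | order so far=[1, 3, 5, 4, 0]
  pop 2: no out-edges | ready=[] | order so far=[1, 3, 5, 4, 0, 2]
New canonical toposort: [1, 3, 5, 4, 0, 2]
Compare positions:
  Node 0: index 2 -> 4 (moved)
  Node 1: index 0 -> 0 (same)
  Node 2: index 5 -> 5 (same)
  Node 3: index 1 -> 1 (same)
  Node 4: index 4 -> 3 (moved)
  Node 5: index 3 -> 2 (moved)
Nodes that changed position: 0 4 5

Answer: 0 4 5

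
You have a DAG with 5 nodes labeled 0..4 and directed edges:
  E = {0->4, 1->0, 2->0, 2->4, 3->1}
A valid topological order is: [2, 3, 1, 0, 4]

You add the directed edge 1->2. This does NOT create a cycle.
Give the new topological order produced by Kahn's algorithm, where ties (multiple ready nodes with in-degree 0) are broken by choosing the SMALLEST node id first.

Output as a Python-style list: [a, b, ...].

Answer: [3, 1, 2, 0, 4]

Derivation:
Old toposort: [2, 3, 1, 0, 4]
Added edge: 1->2
Position of 1 (2) > position of 2 (0). Must reorder: 1 must now come before 2.
Run Kahn's algorithm (break ties by smallest node id):
  initial in-degrees: [2, 1, 1, 0, 2]
  ready (indeg=0): [3]
  pop 3: indeg[1]->0 | ready=[1] | order so far=[3]
  pop 1: indeg[0]->1; indeg[2]->0 | ready=[2] | order so far=[3, 1]
  pop 2: indeg[0]->0; indeg[4]->1 | ready=[0] | order so far=[3, 1, 2]
  pop 0: indeg[4]->0 | ready=[4] | order so far=[3, 1, 2, 0]
  pop 4: no out-edges | ready=[] | order so far=[3, 1, 2, 0, 4]
  Result: [3, 1, 2, 0, 4]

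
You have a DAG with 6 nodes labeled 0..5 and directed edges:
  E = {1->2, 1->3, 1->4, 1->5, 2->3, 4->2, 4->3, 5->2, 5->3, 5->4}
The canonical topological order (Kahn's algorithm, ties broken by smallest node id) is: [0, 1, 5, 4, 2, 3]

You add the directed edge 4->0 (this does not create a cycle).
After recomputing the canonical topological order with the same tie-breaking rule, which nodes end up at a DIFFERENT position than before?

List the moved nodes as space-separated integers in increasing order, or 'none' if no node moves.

Old toposort: [0, 1, 5, 4, 2, 3]
Added edge 4->0
Recompute Kahn (smallest-id tiebreak):
  initial in-degrees: [1, 0, 3, 4, 2, 1]
  ready (indeg=0): [1]
  pop 1: indeg[2]->2; indeg[3]->3; indeg[4]->1; indeg[5]->0 | ready=[5] | order so far=[1]
  pop 5: indeg[2]->1; indeg[3]->2; indeg[4]->0 | ready=[4] | order so far=[1, 5]
  pop 4: indeg[0]->0; indeg[2]->0; indeg[3]->1 | ready=[0, 2] | order so far=[1, 5, 4]
  pop 0: no out-edges | ready=[2] | order so far=[1, 5, 4, 0]
  pop 2: indeg[3]->0 | ready=[3] | order so far=[1, 5, 4, 0, 2]
  pop 3: no out-edges | ready=[] | order so far=[1, 5, 4, 0, 2, 3]
New canonical toposort: [1, 5, 4, 0, 2, 3]
Compare positions:
  Node 0: index 0 -> 3 (moved)
  Node 1: index 1 -> 0 (moved)
  Node 2: index 4 -> 4 (same)
  Node 3: index 5 -> 5 (same)
  Node 4: index 3 -> 2 (moved)
  Node 5: index 2 -> 1 (moved)
Nodes that changed position: 0 1 4 5

Answer: 0 1 4 5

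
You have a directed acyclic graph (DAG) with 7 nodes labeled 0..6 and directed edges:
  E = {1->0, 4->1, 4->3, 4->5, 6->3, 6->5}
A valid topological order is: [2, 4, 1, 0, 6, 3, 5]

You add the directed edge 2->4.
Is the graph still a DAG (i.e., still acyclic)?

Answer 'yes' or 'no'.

Answer: yes

Derivation:
Given toposort: [2, 4, 1, 0, 6, 3, 5]
Position of 2: index 0; position of 4: index 1
New edge 2->4: forward
Forward edge: respects the existing order. Still a DAG, same toposort still valid.
Still a DAG? yes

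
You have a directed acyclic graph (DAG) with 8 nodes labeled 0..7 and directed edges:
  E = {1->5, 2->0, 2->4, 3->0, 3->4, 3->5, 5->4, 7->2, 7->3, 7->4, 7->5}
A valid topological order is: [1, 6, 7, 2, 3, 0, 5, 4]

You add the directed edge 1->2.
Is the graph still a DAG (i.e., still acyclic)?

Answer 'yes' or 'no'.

Given toposort: [1, 6, 7, 2, 3, 0, 5, 4]
Position of 1: index 0; position of 2: index 3
New edge 1->2: forward
Forward edge: respects the existing order. Still a DAG, same toposort still valid.
Still a DAG? yes

Answer: yes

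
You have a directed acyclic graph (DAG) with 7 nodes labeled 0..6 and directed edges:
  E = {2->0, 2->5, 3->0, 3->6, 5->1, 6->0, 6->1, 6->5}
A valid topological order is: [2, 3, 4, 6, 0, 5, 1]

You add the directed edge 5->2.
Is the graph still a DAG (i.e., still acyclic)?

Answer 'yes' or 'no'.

Given toposort: [2, 3, 4, 6, 0, 5, 1]
Position of 5: index 5; position of 2: index 0
New edge 5->2: backward (u after v in old order)
Backward edge: old toposort is now invalid. Check if this creates a cycle.
Does 2 already reach 5? Reachable from 2: [0, 1, 2, 5]. YES -> cycle!
Still a DAG? no

Answer: no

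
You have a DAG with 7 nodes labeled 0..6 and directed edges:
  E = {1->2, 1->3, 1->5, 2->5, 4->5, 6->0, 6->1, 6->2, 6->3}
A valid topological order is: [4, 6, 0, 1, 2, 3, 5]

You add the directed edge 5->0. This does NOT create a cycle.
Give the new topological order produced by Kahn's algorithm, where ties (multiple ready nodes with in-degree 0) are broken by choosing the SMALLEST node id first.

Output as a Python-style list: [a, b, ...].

Old toposort: [4, 6, 0, 1, 2, 3, 5]
Added edge: 5->0
Position of 5 (6) > position of 0 (2). Must reorder: 5 must now come before 0.
Run Kahn's algorithm (break ties by smallest node id):
  initial in-degrees: [2, 1, 2, 2, 0, 3, 0]
  ready (indeg=0): [4, 6]
  pop 4: indeg[5]->2 | ready=[6] | order so far=[4]
  pop 6: indeg[0]->1; indeg[1]->0; indeg[2]->1; indeg[3]->1 | ready=[1] | order so far=[4, 6]
  pop 1: indeg[2]->0; indeg[3]->0; indeg[5]->1 | ready=[2, 3] | order so far=[4, 6, 1]
  pop 2: indeg[5]->0 | ready=[3, 5] | order so far=[4, 6, 1, 2]
  pop 3: no out-edges | ready=[5] | order so far=[4, 6, 1, 2, 3]
  pop 5: indeg[0]->0 | ready=[0] | order so far=[4, 6, 1, 2, 3, 5]
  pop 0: no out-edges | ready=[] | order so far=[4, 6, 1, 2, 3, 5, 0]
  Result: [4, 6, 1, 2, 3, 5, 0]

Answer: [4, 6, 1, 2, 3, 5, 0]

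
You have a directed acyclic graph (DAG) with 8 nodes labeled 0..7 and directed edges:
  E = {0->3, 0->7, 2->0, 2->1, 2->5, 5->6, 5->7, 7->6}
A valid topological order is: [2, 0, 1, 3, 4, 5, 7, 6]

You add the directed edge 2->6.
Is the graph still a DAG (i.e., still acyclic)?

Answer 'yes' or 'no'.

Answer: yes

Derivation:
Given toposort: [2, 0, 1, 3, 4, 5, 7, 6]
Position of 2: index 0; position of 6: index 7
New edge 2->6: forward
Forward edge: respects the existing order. Still a DAG, same toposort still valid.
Still a DAG? yes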